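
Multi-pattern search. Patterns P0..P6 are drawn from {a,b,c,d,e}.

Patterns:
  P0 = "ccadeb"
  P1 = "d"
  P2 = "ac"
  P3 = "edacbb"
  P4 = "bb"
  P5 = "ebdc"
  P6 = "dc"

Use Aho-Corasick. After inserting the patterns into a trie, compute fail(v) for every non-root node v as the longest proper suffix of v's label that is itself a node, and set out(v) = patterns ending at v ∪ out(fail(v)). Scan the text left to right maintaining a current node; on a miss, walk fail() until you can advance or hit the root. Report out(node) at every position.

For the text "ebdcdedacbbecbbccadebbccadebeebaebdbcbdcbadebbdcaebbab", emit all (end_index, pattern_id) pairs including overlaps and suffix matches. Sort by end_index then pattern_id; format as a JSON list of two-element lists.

Build automaton:
Trie nodes:
  n0 'ε': a→8 b→16 c→1 d→7 e→10
  n1 'c': c→2
  n2 'cc': a→3
  n3 'cca': d→4
  n4 'ccad': e→5
  n5 'ccade': b→6
  n6 'ccadeb': ·  [P0 ends]
  n7 'd': c→21  [P1 ends]
  n8 'a': c→9
  n9 'ac': ·  [P2 ends]
  n10 'e': b→18 d→11
  n11 'ed': a→12
  n12 'eda': c→13
  n13 'edac': b→14
  n14 'edacb': b→15
  n15 'edacbb': ·  [P3 ends]
  n16 'b': b→17
  n17 'bb': ·  [P4 ends]
  n18 'eb': d→19
  n19 'ebd': c→20
  n20 'ebdc': ·  [P5 ends]
  n21 'dc': ·  [P6 ends]

Failure links (BFS by depth):
  fail(1) 'c': from fail(0)=0 chase 'c': 0 ⇒ 0;  out=∅∪out(0)=∅
  fail(7) 'd': from fail(0)=0 chase 'd': 0 ⇒ 0;  out={1}∪out(0)={1}
  fail(8) 'a': from fail(0)=0 chase 'a': 0 ⇒ 0;  out=∅∪out(0)=∅
  fail(10) 'e': from fail(0)=0 chase 'e': 0 ⇒ 0;  out=∅∪out(0)=∅
  fail(16) 'b': from fail(0)=0 chase 'b': 0 ⇒ 0;  out=∅∪out(0)=∅
  fail(2) 'cc': from fail(1)=0 chase 'c': 0 ⇒ 1;  out=∅∪out(1)=∅
  fail(9) 'ac': from fail(8)=0 chase 'c': 0 ⇒ 1;  out={2}∪out(1)={2}
  fail(11) 'ed': from fail(10)=0 chase 'd': 0 ⇒ 7;  out=∅∪out(7)={1}
  fail(17) 'bb': from fail(16)=0 chase 'b': 0 ⇒ 16;  out={4}∪out(16)={4}
  fail(18) 'eb': from fail(10)=0 chase 'b': 0 ⇒ 16;  out=∅∪out(16)=∅
  fail(21) 'dc': from fail(7)=0 chase 'c': 0 ⇒ 1;  out={6}∪out(1)={6}
  fail(3) 'cca': from fail(2)=1 chase 'a': 1→0 ⇒ 8;  out=∅∪out(8)=∅
  fail(12) 'eda': from fail(11)=7 chase 'a': 7→0 ⇒ 8;  out=∅∪out(8)=∅
  fail(19) 'ebd': from fail(18)=16 chase 'd': 16→0 ⇒ 7;  out=∅∪out(7)={1}
  fail(4) 'ccad': from fail(3)=8 chase 'd': 8→0 ⇒ 7;  out=∅∪out(7)={1}
  fail(13) 'edac': from fail(12)=8 chase 'c': 8 ⇒ 9;  out=∅∪out(9)={2}
  fail(20) 'ebdc': from fail(19)=7 chase 'c': 7 ⇒ 21;  out={5}∪out(21)={5,6}
  fail(5) 'ccade': from fail(4)=7 chase 'e': 7→0 ⇒ 10;  out=∅∪out(10)=∅
  fail(14) 'edacb': from fail(13)=9 chase 'b': 9→1→0 ⇒ 16;  out=∅∪out(16)=∅
  fail(6) 'ccadeb': from fail(5)=10 chase 'b': 10 ⇒ 18;  out={0}∪out(18)={0}
  fail(15) 'edacbb': from fail(14)=16 chase 'b': 16 ⇒ 17;  out={3}∪out(17)={3,4}

Scan:
[0] read 'e'  n0⇒n10
[1] read 'b'  n10⇒n18
[2] read 'd'  n18⇒n19  emit P1@[2:2]
[3] read 'c'  n19⇒n20  emit P5@[0:3],P6@[2:3]
[4] read 'd'  n20⇒n7 (via fail)  emit P1@[4:4]
[5] read 'e'  n7⇒n10 (via fail)
[6] read 'd'  n10⇒n11  emit P1@[6:6]
[7] read 'a'  n11⇒n12
[8] read 'c'  n12⇒n13  emit P2@[7:8]
[9] read 'b'  n13⇒n14
[10] read 'b'  n14⇒n15  emit P3@[5:10],P4@[9:10]
[11] read 'e'  n15⇒n10 (via fail)
[12] read 'c'  n10⇒n1 (via fail)
[13] read 'b'  n1⇒n16 (via fail)
[14] read 'b'  n16⇒n17  emit P4@[13:14]
[15] read 'c'  n17⇒n1 (via fail)
[16] read 'c'  n1⇒n2
[17] read 'a'  n2⇒n3
[18] read 'd'  n3⇒n4  emit P1@[18:18]
[19] read 'e'  n4⇒n5
[20] read 'b'  n5⇒n6  emit P0@[15:20]
[21] read 'b'  n6⇒n17 (via fail)  emit P4@[20:21]
[22] read 'c'  n17⇒n1 (via fail)
[23] read 'c'  n1⇒n2
[24] read 'a'  n2⇒n3
[25] read 'd'  n3⇒n4  emit P1@[25:25]
[26] read 'e'  n4⇒n5
[27] read 'b'  n5⇒n6  emit P0@[22:27]
[28] read 'e'  n6⇒n10 (via fail)
[29] read 'e'  n10⇒n10 (via fail)
[30] read 'b'  n10⇒n18
[31] read 'a'  n18⇒n8 (via fail)
[32] read 'e'  n8⇒n10 (via fail)
[33] read 'b'  n10⇒n18
[34] read 'd'  n18⇒n19  emit P1@[34:34]
[35] read 'b'  n19⇒n16 (via fail)
[36] read 'c'  n16⇒n1 (via fail)
[37] read 'b'  n1⇒n16 (via fail)
[38] read 'd'  n16⇒n7 (via fail)  emit P1@[38:38]
[39] read 'c'  n7⇒n21  emit P6@[38:39]
[40] read 'b'  n21⇒n16 (via fail)
[41] read 'a'  n16⇒n8 (via fail)
[42] read 'd'  n8⇒n7 (via fail)  emit P1@[42:42]
[43] read 'e'  n7⇒n10 (via fail)
[44] read 'b'  n10⇒n18
[45] read 'b'  n18⇒n17 (via fail)  emit P4@[44:45]
[46] read 'd'  n17⇒n7 (via fail)  emit P1@[46:46]
[47] read 'c'  n7⇒n21  emit P6@[46:47]
[48] read 'a'  n21⇒n8 (via fail)
[49] read 'e'  n8⇒n10 (via fail)
[50] read 'b'  n10⇒n18
[51] read 'b'  n18⇒n17 (via fail)  emit P4@[50:51]
[52] read 'a'  n17⇒n8 (via fail)
[53] read 'b'  n8⇒n16 (via fail)

All matches (sorted): [[2,1],[3,5],[3,6],[4,1],[6,1],[8,2],[10,3],[10,4],[14,4],[18,1],[20,0],[21,4],[25,1],[27,0],[34,1],[38,1],[39,6],[42,1],[45,4],[46,1],[47,6],[51,4]]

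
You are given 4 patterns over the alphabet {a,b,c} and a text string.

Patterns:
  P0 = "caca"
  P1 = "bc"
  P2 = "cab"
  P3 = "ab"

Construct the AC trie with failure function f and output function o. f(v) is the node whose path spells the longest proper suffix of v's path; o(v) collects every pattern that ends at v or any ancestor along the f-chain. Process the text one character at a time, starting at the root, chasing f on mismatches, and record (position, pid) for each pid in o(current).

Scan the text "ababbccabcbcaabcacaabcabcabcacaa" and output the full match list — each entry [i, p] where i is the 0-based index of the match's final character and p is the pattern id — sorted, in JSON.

Build automaton:
Trie nodes:
  0='ε' goto a→8 b→5 c→1
  1='c' goto a→2
  2='ca' goto b→7 c→3
  3='cac' goto a→4
  4='caca' goto ·  ←P0
  5='b' goto c→6
  6='bc' goto ·  ←P1
  7='cab' goto ·  ←P2
  8='a' goto b→9
  9='ab' goto ·  ←P3

Failure links (BFS by depth):
  n1('c'): parent n0 fail=0; on 'c' 0 → fail=0;  out ∅∪∅=∅
  n5('b'): parent n0 fail=0; on 'b' 0 → fail=0;  out ∅∪∅=∅
  n8('a'): parent n0 fail=0; on 'a' 0 → fail=0;  out ∅∪∅=∅
  n2('ca'): parent n1 fail=0; on 'a' 0 → fail=8;  out ∅∪∅=∅
  n6('bc'): parent n5 fail=0; on 'c' 0 → fail=1;  out {1}∪∅={1}
  n9('ab'): parent n8 fail=0; on 'b' 0 → fail=5;  out {3}∪∅={3}
  n3('cac'): parent n2 fail=8; on 'c' 8→0 → fail=1;  out ∅∪∅=∅
  n7('cab'): parent n2 fail=8; on 'b' 8 → fail=9;  out {2}∪{3}={2,3}
  n4('caca'): parent n3 fail=1; on 'a' 1 → fail=2;  out {0}∪∅={0}

Scan:
i=0 'a': node 0→8
i=1 'b': node 8→9  emit P3@[0:1]
i=2 'a': node 9→8 (via fail)
i=3 'b': node 8→9  emit P3@[2:3]
i=4 'b': node 9→5 (via fail)
i=5 'c': node 5→6  emit P1@[4:5]
i=6 'c': node 6→1 (via fail)
i=7 'a': node 1→2
i=8 'b': node 2→7  emit P2@[6:8],P3@[7:8]
i=9 'c': node 7→6 (via fail)  emit P1@[8:9]
i=10 'b': node 6→5 (via fail)
i=11 'c': node 5→6  emit P1@[10:11]
i=12 'a': node 6→2 (via fail)
i=13 'a': node 2→8 (via fail)
i=14 'b': node 8→9  emit P3@[13:14]
i=15 'c': node 9→6 (via fail)  emit P1@[14:15]
i=16 'a': node 6→2 (via fail)
i=17 'c': node 2→3
i=18 'a': node 3→4  emit P0@[15:18]
i=19 'a': node 4→8 (via fail)
i=20 'b': node 8→9  emit P3@[19:20]
i=21 'c': node 9→6 (via fail)  emit P1@[20:21]
i=22 'a': node 6→2 (via fail)
i=23 'b': node 2→7  emit P2@[21:23],P3@[22:23]
i=24 'c': node 7→6 (via fail)  emit P1@[23:24]
i=25 'a': node 6→2 (via fail)
i=26 'b': node 2→7  emit P2@[24:26],P3@[25:26]
i=27 'c': node 7→6 (via fail)  emit P1@[26:27]
i=28 'a': node 6→2 (via fail)
i=29 'c': node 2→3
i=30 'a': node 3→4  emit P0@[27:30]
i=31 'a': node 4→8 (via fail)

Matches: [[1,3],[3,3],[5,1],[8,2],[8,3],[9,1],[11,1],[14,3],[15,1],[18,0],[20,3],[21,1],[23,2],[23,3],[24,1],[26,2],[26,3],[27,1],[30,0]]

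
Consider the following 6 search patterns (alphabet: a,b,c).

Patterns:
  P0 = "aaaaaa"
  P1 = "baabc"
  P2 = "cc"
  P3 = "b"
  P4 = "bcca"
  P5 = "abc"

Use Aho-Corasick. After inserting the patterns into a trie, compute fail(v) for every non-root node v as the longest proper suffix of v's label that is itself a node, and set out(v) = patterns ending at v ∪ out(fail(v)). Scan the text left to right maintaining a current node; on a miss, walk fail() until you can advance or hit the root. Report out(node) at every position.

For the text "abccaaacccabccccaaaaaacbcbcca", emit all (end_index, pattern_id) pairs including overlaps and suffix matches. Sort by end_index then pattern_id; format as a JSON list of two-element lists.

Build:
Trie nodes:
  0='ε' goto a→1 b→7 c→12
  1='a' goto a→2 b→17
  2='aa' goto a→3
  3='aaa' goto a→4
  4='aaaa' goto a→5
  5='aaaaa' goto a→6
  6='aaaaaa' goto ·  ←P0
  7='b' goto a→8 c→14  ←P3
  8='ba' goto a→9
  9='baa' goto b→10
  10='baab' goto c→11
  11='baabc' goto ·  ←P1
  12='c' goto c→13
  13='cc' goto ·  ←P2
  14='bc' goto c→15
  15='bcc' goto a→16
  16='bcca' goto ·  ←P4
  17='ab' goto c→18
  18='abc' goto ·  ←P5

Failure links (BFS by depth):
  n1('a'): parent n0 fail=0; on 'a' 0 → fail=0;  out ∅∪∅=∅
  n7('b'): parent n0 fail=0; on 'b' 0 → fail=0;  out {3}∪∅={3}
  n12('c'): parent n0 fail=0; on 'c' 0 → fail=0;  out ∅∪∅=∅
  n2('aa'): parent n1 fail=0; on 'a' 0 → fail=1;  out ∅∪∅=∅
  n8('ba'): parent n7 fail=0; on 'a' 0 → fail=1;  out ∅∪∅=∅
  n13('cc'): parent n12 fail=0; on 'c' 0 → fail=12;  out {2}∪∅={2}
  n14('bc'): parent n7 fail=0; on 'c' 0 → fail=12;  out ∅∪∅=∅
  n17('ab'): parent n1 fail=0; on 'b' 0 → fail=7;  out ∅∪{3}={3}
  n3('aaa'): parent n2 fail=1; on 'a' 1 → fail=2;  out ∅∪∅=∅
  n9('baa'): parent n8 fail=1; on 'a' 1 → fail=2;  out ∅∪∅=∅
  n15('bcc'): parent n14 fail=12; on 'c' 12 → fail=13;  out ∅∪{2}={2}
  n18('abc'): parent n17 fail=7; on 'c' 7 → fail=14;  out {5}∪∅={5}
  n4('aaaa'): parent n3 fail=2; on 'a' 2 → fail=3;  out ∅∪∅=∅
  n10('baab'): parent n9 fail=2; on 'b' 2→1 → fail=17;  out ∅∪{3}={3}
  n16('bcca'): parent n15 fail=13; on 'a' 13→12→0 → fail=1;  out {4}∪∅={4}
  n5('aaaaa'): parent n4 fail=3; on 'a' 3 → fail=4;  out ∅∪∅=∅
  n11('baabc'): parent n10 fail=17; on 'c' 17 → fail=18;  out {1}∪{5}={1,5}
  n6('aaaaaa'): parent n5 fail=4; on 'a' 4 → fail=5;  out {0}∪∅={0}

Scan:
[0] read 'a'  n0⇒n1
[1] read 'b'  n1⇒n17  emit P3@[1:1]
[2] read 'c'  n17⇒n18  emit P5@[0:2]
[3] read 'c'  n18⇒n15 (fail-walked)  emit P2@[2:3]
[4] read 'a'  n15⇒n16  emit P4@[1:4]
[5] read 'a'  n16⇒n2 (fail-walked)
[6] read 'a'  n2⇒n3
[7] read 'c'  n3⇒n12 (fail-walked)
[8] read 'c'  n12⇒n13  emit P2@[7:8]
[9] read 'c'  n13⇒n13 (fail-walked)  emit P2@[8:9]
[10] read 'a'  n13⇒n1 (fail-walked)
[11] read 'b'  n1⇒n17  emit P3@[11:11]
[12] read 'c'  n17⇒n18  emit P5@[10:12]
[13] read 'c'  n18⇒n15 (fail-walked)  emit P2@[12:13]
[14] read 'c'  n15⇒n13 (fail-walked)  emit P2@[13:14]
[15] read 'c'  n13⇒n13 (fail-walked)  emit P2@[14:15]
[16] read 'a'  n13⇒n1 (fail-walked)
[17] read 'a'  n1⇒n2
[18] read 'a'  n2⇒n3
[19] read 'a'  n3⇒n4
[20] read 'a'  n4⇒n5
[21] read 'a'  n5⇒n6  emit P0@[16:21]
[22] read 'c'  n6⇒n12 (fail-walked)
[23] read 'b'  n12⇒n7 (fail-walked)  emit P3@[23:23]
[24] read 'c'  n7⇒n14
[25] read 'b'  n14⇒n7 (fail-walked)  emit P3@[25:25]
[26] read 'c'  n7⇒n14
[27] read 'c'  n14⇒n15  emit P2@[26:27]
[28] read 'a'  n15⇒n16  emit P4@[25:28]

Result: [[1,3],[2,5],[3,2],[4,4],[8,2],[9,2],[11,3],[12,5],[13,2],[14,2],[15,2],[21,0],[23,3],[25,3],[27,2],[28,4]]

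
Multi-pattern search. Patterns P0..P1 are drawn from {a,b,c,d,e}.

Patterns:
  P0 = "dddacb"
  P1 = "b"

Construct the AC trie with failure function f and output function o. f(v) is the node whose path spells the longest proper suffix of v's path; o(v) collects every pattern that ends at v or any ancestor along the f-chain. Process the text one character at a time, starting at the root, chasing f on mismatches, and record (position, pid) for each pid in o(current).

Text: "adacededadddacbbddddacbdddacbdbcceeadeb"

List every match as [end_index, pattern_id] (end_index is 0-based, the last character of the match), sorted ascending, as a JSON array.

Build automaton:
Trie (insert patterns):
  0='ε' goto b→7 d→1
  1='d' goto d→2
  2='dd' goto d→3
  3='ddd' goto a→4
  4='ddda' goto c→5
  5='dddac' goto b→6
  6='dddacb' goto ·  [P0 ends]
  7='b' goto ·  [P1 ends]

Failure links (BFS by depth):
  fail(1) 'd': from fail(0)=0 chase 'd': 0 ⇒ 0;  out=∅∪out(0)=∅
  fail(7) 'b': from fail(0)=0 chase 'b': 0 ⇒ 0;  out={1}∪out(0)={1}
  fail(2) 'dd': from fail(1)=0 chase 'd': 0 ⇒ 1;  out=∅∪out(1)=∅
  fail(3) 'ddd': from fail(2)=1 chase 'd': 1 ⇒ 2;  out=∅∪out(2)=∅
  fail(4) 'ddda': from fail(3)=2 chase 'a': 2→1→0 ⇒ 0;  out=∅∪out(0)=∅
  fail(5) 'dddac': from fail(4)=0 chase 'c': 0 ⇒ 0;  out=∅∪out(0)=∅
  fail(6) 'dddacb': from fail(5)=0 chase 'b': 0 ⇒ 7;  out={0}∪out(7)={0,1}

Scan:
pos 0 'a': at 0
pos 1 'd': at 1
pos 2 'a': at 0 ·f
pos 3 'c': at 0
pos 4 'e': at 0
pos 5 'd': at 1
pos 6 'e': at 0 ·f
pos 7 'd': at 1
pos 8 'a': at 0 ·f
pos 9 'd': at 1
pos 10 'd': at 2
pos 11 'd': at 3
pos 12 'a': at 4
pos 13 'c': at 5
pos 14 'b': at 6  emit P0@[9:14],P1@[14:14]
pos 15 'b': at 7 ·f  emit P1@[15:15]
pos 16 'd': at 1 ·f
pos 17 'd': at 2
pos 18 'd': at 3
pos 19 'd': at 3 ·f
pos 20 'a': at 4
pos 21 'c': at 5
pos 22 'b': at 6  emit P0@[17:22],P1@[22:22]
pos 23 'd': at 1 ·f
pos 24 'd': at 2
pos 25 'd': at 3
pos 26 'a': at 4
pos 27 'c': at 5
pos 28 'b': at 6  emit P0@[23:28],P1@[28:28]
pos 29 'd': at 1 ·f
pos 30 'b': at 7 ·f  emit P1@[30:30]
pos 31 'c': at 0 ·f
pos 32 'c': at 0
pos 33 'e': at 0
pos 34 'e': at 0
pos 35 'a': at 0
pos 36 'd': at 1
pos 37 'e': at 0 ·f
pos 38 'b': at 7  emit P1@[38:38]

All matches (sorted): [[14,0],[14,1],[15,1],[22,0],[22,1],[28,0],[28,1],[30,1],[38,1]]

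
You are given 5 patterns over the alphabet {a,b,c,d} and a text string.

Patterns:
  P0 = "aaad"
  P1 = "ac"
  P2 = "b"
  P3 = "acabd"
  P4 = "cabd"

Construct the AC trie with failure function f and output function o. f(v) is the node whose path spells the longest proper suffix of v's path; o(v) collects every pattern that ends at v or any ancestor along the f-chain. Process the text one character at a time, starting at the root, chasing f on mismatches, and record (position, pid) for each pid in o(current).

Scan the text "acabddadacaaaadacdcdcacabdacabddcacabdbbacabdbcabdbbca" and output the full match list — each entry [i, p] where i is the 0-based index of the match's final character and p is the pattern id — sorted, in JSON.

Build:
Trie (insert patterns):
  0='ε' goto a→1 b→6 c→10
  1='a' goto a→2 c→5
  2='aa' goto a→3
  3='aaa' goto d→4
  4='aaad' goto ·  [P0 ends]
  5='ac' goto a→7  [P1 ends]
  6='b' goto ·  [P2 ends]
  7='aca' goto b→8
  8='acab' goto d→9
  9='acabd' goto ·  [P3 ends]
  10='c' goto a→11
  11='ca' goto b→12
  12='cab' goto d→13
  13='cabd' goto ·  [P4 ends]

Failure links (BFS by depth):
  n1('a'): parent n0 fail=0; on 'a' 0 → fail=0;  out ∅∪∅=∅
  n6('b'): parent n0 fail=0; on 'b' 0 → fail=0;  out {2}∪∅={2}
  n10('c'): parent n0 fail=0; on 'c' 0 → fail=0;  out ∅∪∅=∅
  n2('aa'): parent n1 fail=0; on 'a' 0 → fail=1;  out ∅∪∅=∅
  n5('ac'): parent n1 fail=0; on 'c' 0 → fail=10;  out {1}∪∅={1}
  n11('ca'): parent n10 fail=0; on 'a' 0 → fail=1;  out ∅∪∅=∅
  n3('aaa'): parent n2 fail=1; on 'a' 1 → fail=2;  out ∅∪∅=∅
  n7('aca'): parent n5 fail=10; on 'a' 10 → fail=11;  out ∅∪∅=∅
  n12('cab'): parent n11 fail=1; on 'b' 1→0 → fail=6;  out ∅∪{2}={2}
  n4('aaad'): parent n3 fail=2; on 'd' 2→1→0 → fail=0;  out {0}∪∅={0}
  n8('acab'): parent n7 fail=11; on 'b' 11 → fail=12;  out ∅∪{2}={2}
  n13('cabd'): parent n12 fail=6; on 'd' 6→0 → fail=0;  out {4}∪∅={4}
  n9('acabd'): parent n8 fail=12; on 'd' 12 → fail=13;  out {3}∪{4}={3,4}

Text stream:
pos 0 'a': at 1
pos 1 'c': at 5  → match P1@[0:1]
pos 2 'a': at 7
pos 3 'b': at 8  → match P2@[3:3]
pos 4 'd': at 9  → match P3@[0:4],P4@[1:4]
pos 5 'd': at 0 (fail-walked)
pos 6 'a': at 1
pos 7 'd': at 0 (fail-walked)
pos 8 'a': at 1
pos 9 'c': at 5  → match P1@[8:9]
pos 10 'a': at 7
pos 11 'a': at 2 (fail-walked)
pos 12 'a': at 3
pos 13 'a': at 3 (fail-walked)
pos 14 'd': at 4  → match P0@[11:14]
pos 15 'a': at 1 (fail-walked)
pos 16 'c': at 5  → match P1@[15:16]
pos 17 'd': at 0 (fail-walked)
pos 18 'c': at 10
pos 19 'd': at 0 (fail-walked)
pos 20 'c': at 10
pos 21 'a': at 11
pos 22 'c': at 5 (fail-walked)  → match P1@[21:22]
pos 23 'a': at 7
pos 24 'b': at 8  → match P2@[24:24]
pos 25 'd': at 9  → match P3@[21:25],P4@[22:25]
pos 26 'a': at 1 (fail-walked)
pos 27 'c': at 5  → match P1@[26:27]
pos 28 'a': at 7
pos 29 'b': at 8  → match P2@[29:29]
pos 30 'd': at 9  → match P3@[26:30],P4@[27:30]
pos 31 'd': at 0 (fail-walked)
pos 32 'c': at 10
pos 33 'a': at 11
pos 34 'c': at 5 (fail-walked)  → match P1@[33:34]
pos 35 'a': at 7
pos 36 'b': at 8  → match P2@[36:36]
pos 37 'd': at 9  → match P3@[33:37],P4@[34:37]
pos 38 'b': at 6 (fail-walked)  → match P2@[38:38]
pos 39 'b': at 6 (fail-walked)  → match P2@[39:39]
pos 40 'a': at 1 (fail-walked)
pos 41 'c': at 5  → match P1@[40:41]
pos 42 'a': at 7
pos 43 'b': at 8  → match P2@[43:43]
pos 44 'd': at 9  → match P3@[40:44],P4@[41:44]
pos 45 'b': at 6 (fail-walked)  → match P2@[45:45]
pos 46 'c': at 10 (fail-walked)
pos 47 'a': at 11
pos 48 'b': at 12  → match P2@[48:48]
pos 49 'd': at 13  → match P4@[46:49]
pos 50 'b': at 6 (fail-walked)  → match P2@[50:50]
pos 51 'b': at 6 (fail-walked)  → match P2@[51:51]
pos 52 'c': at 10 (fail-walked)
pos 53 'a': at 11

Result: [[1,1],[3,2],[4,3],[4,4],[9,1],[14,0],[16,1],[22,1],[24,2],[25,3],[25,4],[27,1],[29,2],[30,3],[30,4],[34,1],[36,2],[37,3],[37,4],[38,2],[39,2],[41,1],[43,2],[44,3],[44,4],[45,2],[48,2],[49,4],[50,2],[51,2]]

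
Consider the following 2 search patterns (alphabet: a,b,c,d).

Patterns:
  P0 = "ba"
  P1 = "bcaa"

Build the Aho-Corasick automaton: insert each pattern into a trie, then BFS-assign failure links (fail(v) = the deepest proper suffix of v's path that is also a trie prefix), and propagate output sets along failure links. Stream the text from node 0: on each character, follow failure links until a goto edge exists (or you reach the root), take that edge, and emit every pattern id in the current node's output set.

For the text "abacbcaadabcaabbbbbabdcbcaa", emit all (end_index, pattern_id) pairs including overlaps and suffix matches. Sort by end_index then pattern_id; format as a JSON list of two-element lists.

Build automaton:
Trie (insert patterns):
  n0 'ε': b→1
  n1 'b': a→2 c→3
  n2 'ba': ·  [P0 ends]
  n3 'bc': a→4
  n4 'bca': a→5
  n5 'bcaa': ·  [P1 ends]

BFS fail/out derivation:
  fail(1) 'b': from fail(0)=0 chase 'b': 0 ⇒ 0;  out=∅∪out(0)=∅
  fail(2) 'ba': from fail(1)=0 chase 'a': 0 ⇒ 0;  out={0}∪out(0)={0}
  fail(3) 'bc': from fail(1)=0 chase 'c': 0 ⇒ 0;  out=∅∪out(0)=∅
  fail(4) 'bca': from fail(3)=0 chase 'a': 0 ⇒ 0;  out=∅∪out(0)=∅
  fail(5) 'bcaa': from fail(4)=0 chase 'a': 0 ⇒ 0;  out={1}∪out(0)={1}

Text stream:
[0] read 'a'  n0⇒n0
[1] read 'b'  n0⇒n1
[2] read 'a'  n1⇒n2  emit P0@[1:2]
[3] read 'c'  n2⇒n0 ·f
[4] read 'b'  n0⇒n1
[5] read 'c'  n1⇒n3
[6] read 'a'  n3⇒n4
[7] read 'a'  n4⇒n5  emit P1@[4:7]
[8] read 'd'  n5⇒n0 ·f
[9] read 'a'  n0⇒n0
[10] read 'b'  n0⇒n1
[11] read 'c'  n1⇒n3
[12] read 'a'  n3⇒n4
[13] read 'a'  n4⇒n5  emit P1@[10:13]
[14] read 'b'  n5⇒n1 ·f
[15] read 'b'  n1⇒n1 ·f
[16] read 'b'  n1⇒n1 ·f
[17] read 'b'  n1⇒n1 ·f
[18] read 'b'  n1⇒n1 ·f
[19] read 'a'  n1⇒n2  emit P0@[18:19]
[20] read 'b'  n2⇒n1 ·f
[21] read 'd'  n1⇒n0 ·f
[22] read 'c'  n0⇒n0
[23] read 'b'  n0⇒n1
[24] read 'c'  n1⇒n3
[25] read 'a'  n3⇒n4
[26] read 'a'  n4⇒n5  emit P1@[23:26]

Result: [[2,0],[7,1],[13,1],[19,0],[26,1]]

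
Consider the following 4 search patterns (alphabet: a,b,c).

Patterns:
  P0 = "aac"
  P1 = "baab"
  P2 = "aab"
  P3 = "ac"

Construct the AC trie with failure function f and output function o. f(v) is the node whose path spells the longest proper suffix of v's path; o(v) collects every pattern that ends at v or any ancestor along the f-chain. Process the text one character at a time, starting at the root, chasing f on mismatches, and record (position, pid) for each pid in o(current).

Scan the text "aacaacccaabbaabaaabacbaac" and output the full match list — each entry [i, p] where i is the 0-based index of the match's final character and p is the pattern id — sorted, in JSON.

Construct AC machine:
Trie nodes:
  0='ε' goto a→1 b→4
  1='a' goto a→2 c→9
  2='aa' goto b→8 c→3
  3='aac' goto ·  [P0 ends]
  4='b' goto a→5
  5='ba' goto a→6
  6='baa' goto b→7
  7='baab' goto ·  [P1 ends]
  8='aab' goto ·  [P2 ends]
  9='ac' goto ·  [P3 ends]

BFS fail/out derivation:
  fail(1) 'a': from fail(0)=0 chase 'a': 0 ⇒ 0;  out=∅∪out(0)=∅
  fail(4) 'b': from fail(0)=0 chase 'b': 0 ⇒ 0;  out=∅∪out(0)=∅
  fail(2) 'aa': from fail(1)=0 chase 'a': 0 ⇒ 1;  out=∅∪out(1)=∅
  fail(5) 'ba': from fail(4)=0 chase 'a': 0 ⇒ 1;  out=∅∪out(1)=∅
  fail(9) 'ac': from fail(1)=0 chase 'c': 0 ⇒ 0;  out={3}∪out(0)={3}
  fail(3) 'aac': from fail(2)=1 chase 'c': 1 ⇒ 9;  out={0}∪out(9)={0,3}
  fail(6) 'baa': from fail(5)=1 chase 'a': 1 ⇒ 2;  out=∅∪out(2)=∅
  fail(8) 'aab': from fail(2)=1 chase 'b': 1→0 ⇒ 4;  out={2}∪out(4)={2}
  fail(7) 'baab': from fail(6)=2 chase 'b': 2 ⇒ 8;  out={1}∪out(8)={1,2}

Run:
i=0 'a': node 0→1
i=1 'a': node 1→2
i=2 'c': node 2→3  ** P0@[0:2],P3@[1:2]
i=3 'a': node 3→1 ·f
i=4 'a': node 1→2
i=5 'c': node 2→3  ** P0@[3:5],P3@[4:5]
i=6 'c': node 3→0 ·f
i=7 'c': node 0→0
i=8 'a': node 0→1
i=9 'a': node 1→2
i=10 'b': node 2→8  ** P2@[8:10]
i=11 'b': node 8→4 ·f
i=12 'a': node 4→5
i=13 'a': node 5→6
i=14 'b': node 6→7  ** P1@[11:14],P2@[12:14]
i=15 'a': node 7→5 ·f
i=16 'a': node 5→6
i=17 'a': node 6→2 ·f
i=18 'b': node 2→8  ** P2@[16:18]
i=19 'a': node 8→5 ·f
i=20 'c': node 5→9 ·f  ** P3@[19:20]
i=21 'b': node 9→4 ·f
i=22 'a': node 4→5
i=23 'a': node 5→6
i=24 'c': node 6→3 ·f  ** P0@[22:24],P3@[23:24]

Result: [[2,0],[2,3],[5,0],[5,3],[10,2],[14,1],[14,2],[18,2],[20,3],[24,0],[24,3]]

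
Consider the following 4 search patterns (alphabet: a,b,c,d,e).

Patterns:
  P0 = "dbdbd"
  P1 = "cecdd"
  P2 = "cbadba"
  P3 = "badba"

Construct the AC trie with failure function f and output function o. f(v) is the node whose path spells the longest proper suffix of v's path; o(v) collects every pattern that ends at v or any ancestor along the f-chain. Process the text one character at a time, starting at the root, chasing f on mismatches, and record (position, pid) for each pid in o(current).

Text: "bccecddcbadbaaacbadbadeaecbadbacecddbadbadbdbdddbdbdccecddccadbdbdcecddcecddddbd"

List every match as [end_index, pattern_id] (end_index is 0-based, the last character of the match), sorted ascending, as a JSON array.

Build:
Trie nodes:
  0='ε' goto b→16 c→6 d→1
  1='d' goto b→2
  2='db' goto d→3
  3='dbd' goto b→4
  4='dbdb' goto d→5
  5='dbdbd' goto ·  [P0 ends]
  6='c' goto b→11 e→7
  7='ce' goto c→8
  8='cec' goto d→9
  9='cecd' goto d→10
  10='cecdd' goto ·  [P1 ends]
  11='cb' goto a→12
  12='cba' goto d→13
  13='cbad' goto b→14
  14='cbadb' goto a→15
  15='cbadba' goto ·  [P2 ends]
  16='b' goto a→17
  17='ba' goto d→18
  18='bad' goto b→19
  19='badb' goto a→20
  20='badba' goto ·  [P3 ends]

BFS fail/out derivation:
  n1('d'): parent n0 fail=0; on 'd' 0 → fail=0;  out ∅∪∅=∅
  n6('c'): parent n0 fail=0; on 'c' 0 → fail=0;  out ∅∪∅=∅
  n16('b'): parent n0 fail=0; on 'b' 0 → fail=0;  out ∅∪∅=∅
  n2('db'): parent n1 fail=0; on 'b' 0 → fail=16;  out ∅∪∅=∅
  n7('ce'): parent n6 fail=0; on 'e' 0 → fail=0;  out ∅∪∅=∅
  n11('cb'): parent n6 fail=0; on 'b' 0 → fail=16;  out ∅∪∅=∅
  n17('ba'): parent n16 fail=0; on 'a' 0 → fail=0;  out ∅∪∅=∅
  n3('dbd'): parent n2 fail=16; on 'd' 16→0 → fail=1;  out ∅∪∅=∅
  n8('cec'): parent n7 fail=0; on 'c' 0 → fail=6;  out ∅∪∅=∅
  n12('cba'): parent n11 fail=16; on 'a' 16 → fail=17;  out ∅∪∅=∅
  n18('bad'): parent n17 fail=0; on 'd' 0 → fail=1;  out ∅∪∅=∅
  n4('dbdb'): parent n3 fail=1; on 'b' 1 → fail=2;  out ∅∪∅=∅
  n9('cecd'): parent n8 fail=6; on 'd' 6→0 → fail=1;  out ∅∪∅=∅
  n13('cbad'): parent n12 fail=17; on 'd' 17 → fail=18;  out ∅∪∅=∅
  n19('badb'): parent n18 fail=1; on 'b' 1 → fail=2;  out ∅∪∅=∅
  n5('dbdbd'): parent n4 fail=2; on 'd' 2 → fail=3;  out {0}∪∅={0}
  n10('cecdd'): parent n9 fail=1; on 'd' 1→0 → fail=1;  out {1}∪∅={1}
  n14('cbadb'): parent n13 fail=18; on 'b' 18 → fail=19;  out ∅∪∅=∅
  n20('badba'): parent n19 fail=2; on 'a' 2→16 → fail=17;  out {3}∪∅={3}
  n15('cbadba'): parent n14 fail=19; on 'a' 19 → fail=20;  out {2}∪{3}={2,3}

Text stream:
[0] read 'b'  n0⇒n16
[1] read 'c'  n16⇒n6 ·f
[2] read 'c'  n6⇒n6 ·f
[3] read 'e'  n6⇒n7
[4] read 'c'  n7⇒n8
[5] read 'd'  n8⇒n9
[6] read 'd'  n9⇒n10  emit P1@[2:6]
[7] read 'c'  n10⇒n6 ·f
[8] read 'b'  n6⇒n11
[9] read 'a'  n11⇒n12
[10] read 'd'  n12⇒n13
[11] read 'b'  n13⇒n14
[12] read 'a'  n14⇒n15  emit P2@[7:12],P3@[8:12]
[13] read 'a'  n15⇒n0 ·f
[14] read 'a'  n0⇒n0
[15] read 'c'  n0⇒n6
[16] read 'b'  n6⇒n11
[17] read 'a'  n11⇒n12
[18] read 'd'  n12⇒n13
[19] read 'b'  n13⇒n14
[20] read 'a'  n14⇒n15  emit P2@[15:20],P3@[16:20]
[21] read 'd'  n15⇒n18 ·f
[22] read 'e'  n18⇒n0 ·f
[23] read 'a'  n0⇒n0
[24] read 'e'  n0⇒n0
[25] read 'c'  n0⇒n6
[26] read 'b'  n6⇒n11
[27] read 'a'  n11⇒n12
[28] read 'd'  n12⇒n13
[29] read 'b'  n13⇒n14
[30] read 'a'  n14⇒n15  emit P2@[25:30],P3@[26:30]
[31] read 'c'  n15⇒n6 ·f
[32] read 'e'  n6⇒n7
[33] read 'c'  n7⇒n8
[34] read 'd'  n8⇒n9
[35] read 'd'  n9⇒n10  emit P1@[31:35]
[36] read 'b'  n10⇒n2 ·f
[37] read 'a'  n2⇒n17 ·f
[38] read 'd'  n17⇒n18
[39] read 'b'  n18⇒n19
[40] read 'a'  n19⇒n20  emit P3@[36:40]
[41] read 'd'  n20⇒n18 ·f
[42] read 'b'  n18⇒n19
[43] read 'd'  n19⇒n3 ·f
[44] read 'b'  n3⇒n4
[45] read 'd'  n4⇒n5  emit P0@[41:45]
[46] read 'd'  n5⇒n1 ·f
[47] read 'd'  n1⇒n1 ·f
[48] read 'b'  n1⇒n2
[49] read 'd'  n2⇒n3
[50] read 'b'  n3⇒n4
[51] read 'd'  n4⇒n5  emit P0@[47:51]
[52] read 'c'  n5⇒n6 ·f
[53] read 'c'  n6⇒n6 ·f
[54] read 'e'  n6⇒n7
[55] read 'c'  n7⇒n8
[56] read 'd'  n8⇒n9
[57] read 'd'  n9⇒n10  emit P1@[53:57]
[58] read 'c'  n10⇒n6 ·f
[59] read 'c'  n6⇒n6 ·f
[60] read 'a'  n6⇒n0 ·f
[61] read 'd'  n0⇒n1
[62] read 'b'  n1⇒n2
[63] read 'd'  n2⇒n3
[64] read 'b'  n3⇒n4
[65] read 'd'  n4⇒n5  emit P0@[61:65]
[66] read 'c'  n5⇒n6 ·f
[67] read 'e'  n6⇒n7
[68] read 'c'  n7⇒n8
[69] read 'd'  n8⇒n9
[70] read 'd'  n9⇒n10  emit P1@[66:70]
[71] read 'c'  n10⇒n6 ·f
[72] read 'e'  n6⇒n7
[73] read 'c'  n7⇒n8
[74] read 'd'  n8⇒n9
[75] read 'd'  n9⇒n10  emit P1@[71:75]
[76] read 'd'  n10⇒n1 ·f
[77] read 'd'  n1⇒n1 ·f
[78] read 'b'  n1⇒n2
[79] read 'd'  n2⇒n3

Matches: [[6,1],[12,2],[12,3],[20,2],[20,3],[30,2],[30,3],[35,1],[40,3],[45,0],[51,0],[57,1],[65,0],[70,1],[75,1]]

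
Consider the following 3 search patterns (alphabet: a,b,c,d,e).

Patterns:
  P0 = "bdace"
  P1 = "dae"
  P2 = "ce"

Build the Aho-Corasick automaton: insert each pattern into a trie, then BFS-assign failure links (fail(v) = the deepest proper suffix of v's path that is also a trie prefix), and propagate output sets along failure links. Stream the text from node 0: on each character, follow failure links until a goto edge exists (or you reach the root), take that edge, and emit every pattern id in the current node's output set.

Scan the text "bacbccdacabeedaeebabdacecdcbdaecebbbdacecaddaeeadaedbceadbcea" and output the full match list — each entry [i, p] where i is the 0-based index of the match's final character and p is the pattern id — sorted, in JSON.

Construct AC machine:
Trie (insert patterns):
  n0 'ε': b→1 c→9 d→6
  n1 'b': d→2
  n2 'bd': a→3
  n3 'bda': c→4
  n4 'bdac': e→5
  n5 'bdace': ·  [P0 ends]
  n6 'd': a→7
  n7 'da': e→8
  n8 'dae': ·  [P1 ends]
  n9 'c': e→10
  n10 'ce': ·  [P2 ends]

BFS fail/out derivation:
  fail(1) 'b': from fail(0)=0 chase 'b': 0 ⇒ 0;  out=∅∪out(0)=∅
  fail(6) 'd': from fail(0)=0 chase 'd': 0 ⇒ 0;  out=∅∪out(0)=∅
  fail(9) 'c': from fail(0)=0 chase 'c': 0 ⇒ 0;  out=∅∪out(0)=∅
  fail(2) 'bd': from fail(1)=0 chase 'd': 0 ⇒ 6;  out=∅∪out(6)=∅
  fail(7) 'da': from fail(6)=0 chase 'a': 0 ⇒ 0;  out=∅∪out(0)=∅
  fail(10) 'ce': from fail(9)=0 chase 'e': 0 ⇒ 0;  out={2}∪out(0)={2}
  fail(3) 'bda': from fail(2)=6 chase 'a': 6 ⇒ 7;  out=∅∪out(7)=∅
  fail(8) 'dae': from fail(7)=0 chase 'e': 0 ⇒ 0;  out={1}∪out(0)={1}
  fail(4) 'bdac': from fail(3)=7 chase 'c': 7→0 ⇒ 9;  out=∅∪out(9)=∅
  fail(5) 'bdace': from fail(4)=9 chase 'e': 9 ⇒ 10;  out={0}∪out(10)={0,2}

Text stream:
pos 0 'b': at 1
pos 1 'a': at 0 ·f
pos 2 'c': at 9
pos 3 'b': at 1 ·f
pos 4 'c': at 9 ·f
pos 5 'c': at 9 ·f
pos 6 'd': at 6 ·f
pos 7 'a': at 7
pos 8 'c': at 9 ·f
pos 9 'a': at 0 ·f
pos 10 'b': at 1
pos 11 'e': at 0 ·f
pos 12 'e': at 0
pos 13 'd': at 6
pos 14 'a': at 7
pos 15 'e': at 8  → match P1@[13:15]
pos 16 'e': at 0 ·f
pos 17 'b': at 1
pos 18 'a': at 0 ·f
pos 19 'b': at 1
pos 20 'd': at 2
pos 21 'a': at 3
pos 22 'c': at 4
pos 23 'e': at 5  → match P0@[19:23],P2@[22:23]
pos 24 'c': at 9 ·f
pos 25 'd': at 6 ·f
pos 26 'c': at 9 ·f
pos 27 'b': at 1 ·f
pos 28 'd': at 2
pos 29 'a': at 3
pos 30 'e': at 8 ·f  → match P1@[28:30]
pos 31 'c': at 9 ·f
pos 32 'e': at 10  → match P2@[31:32]
pos 33 'b': at 1 ·f
pos 34 'b': at 1 ·f
pos 35 'b': at 1 ·f
pos 36 'd': at 2
pos 37 'a': at 3
pos 38 'c': at 4
pos 39 'e': at 5  → match P0@[35:39],P2@[38:39]
pos 40 'c': at 9 ·f
pos 41 'a': at 0 ·f
pos 42 'd': at 6
pos 43 'd': at 6 ·f
pos 44 'a': at 7
pos 45 'e': at 8  → match P1@[43:45]
pos 46 'e': at 0 ·f
pos 47 'a': at 0
pos 48 'd': at 6
pos 49 'a': at 7
pos 50 'e': at 8  → match P1@[48:50]
pos 51 'd': at 6 ·f
pos 52 'b': at 1 ·f
pos 53 'c': at 9 ·f
pos 54 'e': at 10  → match P2@[53:54]
pos 55 'a': at 0 ·f
pos 56 'd': at 6
pos 57 'b': at 1 ·f
pos 58 'c': at 9 ·f
pos 59 'e': at 10  → match P2@[58:59]
pos 60 'a': at 0 ·f

Matches: [[15,1],[23,0],[23,2],[30,1],[32,2],[39,0],[39,2],[45,1],[50,1],[54,2],[59,2]]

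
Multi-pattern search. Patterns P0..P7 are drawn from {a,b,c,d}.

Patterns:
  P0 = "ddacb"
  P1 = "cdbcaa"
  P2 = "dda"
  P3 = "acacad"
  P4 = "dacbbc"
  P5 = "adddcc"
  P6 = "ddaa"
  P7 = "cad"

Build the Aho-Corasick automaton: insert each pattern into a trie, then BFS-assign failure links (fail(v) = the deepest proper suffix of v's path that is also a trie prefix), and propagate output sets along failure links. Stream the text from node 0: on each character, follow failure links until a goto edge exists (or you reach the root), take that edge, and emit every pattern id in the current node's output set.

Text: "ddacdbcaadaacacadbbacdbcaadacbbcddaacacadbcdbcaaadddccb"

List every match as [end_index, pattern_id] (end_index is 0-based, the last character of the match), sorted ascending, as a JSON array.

Construct AC machine:
Trie (insert patterns):
  n0 'ε': a→12 c→6 d→1
  n1 'd': a→18 d→2
  n2 'dd': a→3
  n3 'dda': a→28 c→4  ←P2
  n4 'ddac': b→5
  n5 'ddacb': ·  ←P0
  n6 'c': a→29 d→7
  n7 'cd': b→8
  n8 'cdb': c→9
  n9 'cdbc': a→10
  n10 'cdbca': a→11
  n11 'cdbcaa': ·  ←P1
  n12 'a': c→13 d→23
  n13 'ac': a→14
  n14 'aca': c→15
  n15 'acac': a→16
  n16 'acaca': d→17
  n17 'acacad': ·  ←P3
  n18 'da': c→19
  n19 'dac': b→20
  n20 'dacb': b→21
  n21 'dacbb': c→22
  n22 'dacbbc': ·  ←P4
  n23 'ad': d→24
  n24 'add': d→25
  n25 'addd': c→26
  n26 'adddc': c→27
  n27 'adddcc': ·  ←P5
  n28 'ddaa': ·  ←P6
  n29 'ca': d→30
  n30 'cad': ·  ←P7

BFS fail/out derivation:
  fail(1) 'd': from fail(0)=0 chase 'd': 0 ⇒ 0;  out=∅∪out(0)=∅
  fail(6) 'c': from fail(0)=0 chase 'c': 0 ⇒ 0;  out=∅∪out(0)=∅
  fail(12) 'a': from fail(0)=0 chase 'a': 0 ⇒ 0;  out=∅∪out(0)=∅
  fail(2) 'dd': from fail(1)=0 chase 'd': 0 ⇒ 1;  out=∅∪out(1)=∅
  fail(7) 'cd': from fail(6)=0 chase 'd': 0 ⇒ 1;  out=∅∪out(1)=∅
  fail(13) 'ac': from fail(12)=0 chase 'c': 0 ⇒ 6;  out=∅∪out(6)=∅
  fail(18) 'da': from fail(1)=0 chase 'a': 0 ⇒ 12;  out=∅∪out(12)=∅
  fail(23) 'ad': from fail(12)=0 chase 'd': 0 ⇒ 1;  out=∅∪out(1)=∅
  fail(29) 'ca': from fail(6)=0 chase 'a': 0 ⇒ 12;  out=∅∪out(12)=∅
  fail(3) 'dda': from fail(2)=1 chase 'a': 1 ⇒ 18;  out={2}∪out(18)={2}
  fail(8) 'cdb': from fail(7)=1 chase 'b': 1→0 ⇒ 0;  out=∅∪out(0)=∅
  fail(14) 'aca': from fail(13)=6 chase 'a': 6 ⇒ 29;  out=∅∪out(29)=∅
  fail(19) 'dac': from fail(18)=12 chase 'c': 12 ⇒ 13;  out=∅∪out(13)=∅
  fail(24) 'add': from fail(23)=1 chase 'd': 1 ⇒ 2;  out=∅∪out(2)=∅
  fail(30) 'cad': from fail(29)=12 chase 'd': 12 ⇒ 23;  out={7}∪out(23)={7}
  fail(4) 'ddac': from fail(3)=18 chase 'c': 18 ⇒ 19;  out=∅∪out(19)=∅
  fail(9) 'cdbc': from fail(8)=0 chase 'c': 0 ⇒ 6;  out=∅∪out(6)=∅
  fail(15) 'acac': from fail(14)=29 chase 'c': 29→12 ⇒ 13;  out=∅∪out(13)=∅
  fail(20) 'dacb': from fail(19)=13 chase 'b': 13→6→0 ⇒ 0;  out=∅∪out(0)=∅
  fail(25) 'addd': from fail(24)=2 chase 'd': 2→1 ⇒ 2;  out=∅∪out(2)=∅
  fail(28) 'ddaa': from fail(3)=18 chase 'a': 18→12→0 ⇒ 12;  out={6}∪out(12)={6}
  fail(5) 'ddacb': from fail(4)=19 chase 'b': 19 ⇒ 20;  out={0}∪out(20)={0}
  fail(10) 'cdbca': from fail(9)=6 chase 'a': 6 ⇒ 29;  out=∅∪out(29)=∅
  fail(16) 'acaca': from fail(15)=13 chase 'a': 13 ⇒ 14;  out=∅∪out(14)=∅
  fail(21) 'dacbb': from fail(20)=0 chase 'b': 0 ⇒ 0;  out=∅∪out(0)=∅
  fail(26) 'adddc': from fail(25)=2 chase 'c': 2→1→0 ⇒ 6;  out=∅∪out(6)=∅
  fail(11) 'cdbcaa': from fail(10)=29 chase 'a': 29→12→0 ⇒ 12;  out={1}∪out(12)={1}
  fail(17) 'acacad': from fail(16)=14 chase 'd': 14→29 ⇒ 30;  out={3}∪out(30)={3,7}
  fail(22) 'dacbbc': from fail(21)=0 chase 'c': 0 ⇒ 6;  out={4}∪out(6)={4}
  fail(27) 'adddcc': from fail(26)=6 chase 'c': 6→0 ⇒ 6;  out={5}∪out(6)={5}

Run:
pos 0 'd': at 1
pos 1 'd': at 2
pos 2 'a': at 3  emit P2@[0:2]
pos 3 'c': at 4
pos 4 'd': at 7 (via fail)
pos 5 'b': at 8
pos 6 'c': at 9
pos 7 'a': at 10
pos 8 'a': at 11  emit P1@[3:8]
pos 9 'd': at 23 (via fail)
pos 10 'a': at 18 (via fail)
pos 11 'a': at 12 (via fail)
pos 12 'c': at 13
pos 13 'a': at 14
pos 14 'c': at 15
pos 15 'a': at 16
pos 16 'd': at 17  emit P3@[11:16],P7@[14:16]
pos 17 'b': at 0 (via fail)
pos 18 'b': at 0
pos 19 'a': at 12
pos 20 'c': at 13
pos 21 'd': at 7 (via fail)
pos 22 'b': at 8
pos 23 'c': at 9
pos 24 'a': at 10
pos 25 'a': at 11  emit P1@[20:25]
pos 26 'd': at 23 (via fail)
pos 27 'a': at 18 (via fail)
pos 28 'c': at 19
pos 29 'b': at 20
pos 30 'b': at 21
pos 31 'c': at 22  emit P4@[26:31]
pos 32 'd': at 7 (via fail)
pos 33 'd': at 2 (via fail)
pos 34 'a': at 3  emit P2@[32:34]
pos 35 'a': at 28  emit P6@[32:35]
pos 36 'c': at 13 (via fail)
pos 37 'a': at 14
pos 38 'c': at 15
pos 39 'a': at 16
pos 40 'd': at 17  emit P3@[35:40],P7@[38:40]
pos 41 'b': at 0 (via fail)
pos 42 'c': at 6
pos 43 'd': at 7
pos 44 'b': at 8
pos 45 'c': at 9
pos 46 'a': at 10
pos 47 'a': at 11  emit P1@[42:47]
pos 48 'a': at 12 (via fail)
pos 49 'd': at 23
pos 50 'd': at 24
pos 51 'd': at 25
pos 52 'c': at 26
pos 53 'c': at 27  emit P5@[48:53]
pos 54 'b': at 0 (via fail)

Matches: [[2,2],[8,1],[16,3],[16,7],[25,1],[31,4],[34,2],[35,6],[40,3],[40,7],[47,1],[53,5]]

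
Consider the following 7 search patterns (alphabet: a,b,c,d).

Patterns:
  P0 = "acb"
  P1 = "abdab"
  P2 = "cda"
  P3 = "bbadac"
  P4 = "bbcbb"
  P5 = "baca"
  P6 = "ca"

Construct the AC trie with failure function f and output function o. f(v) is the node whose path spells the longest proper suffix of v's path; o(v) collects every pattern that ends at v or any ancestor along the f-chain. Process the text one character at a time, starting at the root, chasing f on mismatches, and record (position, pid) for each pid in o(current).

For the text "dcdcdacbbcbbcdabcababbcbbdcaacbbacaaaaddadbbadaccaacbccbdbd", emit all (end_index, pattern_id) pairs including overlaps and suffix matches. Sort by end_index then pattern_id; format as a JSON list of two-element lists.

Build automaton:
Trie (insert patterns):
  n0 'ε': a→1 b→11 c→8
  n1 'a': b→4 c→2
  n2 'ac': b→3
  n3 'acb': ·  ←P0
  n4 'ab': d→5
  n5 'abd': a→6
  n6 'abda': b→7
  n7 'abdab': ·  ←P1
  n8 'c': a→23 d→9
  n9 'cd': a→10
  n10 'cda': ·  ←P2
  n11 'b': a→20 b→12
  n12 'bb': a→13 c→17
  n13 'bba': d→14
  n14 'bbad': a→15
  n15 'bbada': c→16
  n16 'bbadac': ·  ←P3
  n17 'bbc': b→18
  n18 'bbcb': b→19
  n19 'bbcbb': ·  ←P4
  n20 'ba': c→21
  n21 'bac': a→22
  n22 'baca': ·  ←P5
  n23 'ca': ·  ←P6

Failure links (BFS by depth):
  n1('a'): parent n0 fail=0; on 'a' 0 → fail=0;  out ∅∪∅=∅
  n8('c'): parent n0 fail=0; on 'c' 0 → fail=0;  out ∅∪∅=∅
  n11('b'): parent n0 fail=0; on 'b' 0 → fail=0;  out ∅∪∅=∅
  n2('ac'): parent n1 fail=0; on 'c' 0 → fail=8;  out ∅∪∅=∅
  n4('ab'): parent n1 fail=0; on 'b' 0 → fail=11;  out ∅∪∅=∅
  n9('cd'): parent n8 fail=0; on 'd' 0 → fail=0;  out ∅∪∅=∅
  n12('bb'): parent n11 fail=0; on 'b' 0 → fail=11;  out ∅∪∅=∅
  n20('ba'): parent n11 fail=0; on 'a' 0 → fail=1;  out ∅∪∅=∅
  n23('ca'): parent n8 fail=0; on 'a' 0 → fail=1;  out {6}∪∅={6}
  n3('acb'): parent n2 fail=8; on 'b' 8→0 → fail=11;  out {0}∪∅={0}
  n5('abd'): parent n4 fail=11; on 'd' 11→0 → fail=0;  out ∅∪∅=∅
  n10('cda'): parent n9 fail=0; on 'a' 0 → fail=1;  out {2}∪∅={2}
  n13('bba'): parent n12 fail=11; on 'a' 11 → fail=20;  out ∅∪∅=∅
  n17('bbc'): parent n12 fail=11; on 'c' 11→0 → fail=8;  out ∅∪∅=∅
  n21('bac'): parent n20 fail=1; on 'c' 1 → fail=2;  out ∅∪∅=∅
  n6('abda'): parent n5 fail=0; on 'a' 0 → fail=1;  out ∅∪∅=∅
  n14('bbad'): parent n13 fail=20; on 'd' 20→1→0 → fail=0;  out ∅∪∅=∅
  n18('bbcb'): parent n17 fail=8; on 'b' 8→0 → fail=11;  out ∅∪∅=∅
  n22('baca'): parent n21 fail=2; on 'a' 2→8 → fail=23;  out {5}∪{6}={5,6}
  n7('abdab'): parent n6 fail=1; on 'b' 1 → fail=4;  out {1}∪∅={1}
  n15('bbada'): parent n14 fail=0; on 'a' 0 → fail=1;  out ∅∪∅=∅
  n19('bbcbb'): parent n18 fail=11; on 'b' 11 → fail=12;  out {4}∪∅={4}
  n16('bbadac'): parent n15 fail=1; on 'c' 1 → fail=2;  out {3}∪∅={3}

Scan:
pos 0 'd': at 0
pos 1 'c': at 8
pos 2 'd': at 9
pos 3 'c': at 8 (fail-walked)
pos 4 'd': at 9
pos 5 'a': at 10  ** P2@[3:5]
pos 6 'c': at 2 (fail-walked)
pos 7 'b': at 3  ** P0@[5:7]
pos 8 'b': at 12 (fail-walked)
pos 9 'c': at 17
pos 10 'b': at 18
pos 11 'b': at 19  ** P4@[7:11]
pos 12 'c': at 17 (fail-walked)
pos 13 'd': at 9 (fail-walked)
pos 14 'a': at 10  ** P2@[12:14]
pos 15 'b': at 4 (fail-walked)
pos 16 'c': at 8 (fail-walked)
pos 17 'a': at 23  ** P6@[16:17]
pos 18 'b': at 4 (fail-walked)
pos 19 'a': at 20 (fail-walked)
pos 20 'b': at 4 (fail-walked)
pos 21 'b': at 12 (fail-walked)
pos 22 'c': at 17
pos 23 'b': at 18
pos 24 'b': at 19  ** P4@[20:24]
pos 25 'd': at 0 (fail-walked)
pos 26 'c': at 8
pos 27 'a': at 23  ** P6@[26:27]
pos 28 'a': at 1 (fail-walked)
pos 29 'c': at 2
pos 30 'b': at 3  ** P0@[28:30]
pos 31 'b': at 12 (fail-walked)
pos 32 'a': at 13
pos 33 'c': at 21 (fail-walked)
pos 34 'a': at 22  ** P5@[31:34],P6@[33:34]
pos 35 'a': at 1 (fail-walked)
pos 36 'a': at 1 (fail-walked)
pos 37 'a': at 1 (fail-walked)
pos 38 'd': at 0 (fail-walked)
pos 39 'd': at 0
pos 40 'a': at 1
pos 41 'd': at 0 (fail-walked)
pos 42 'b': at 11
pos 43 'b': at 12
pos 44 'a': at 13
pos 45 'd': at 14
pos 46 'a': at 15
pos 47 'c': at 16  ** P3@[42:47]
pos 48 'c': at 8 (fail-walked)
pos 49 'a': at 23  ** P6@[48:49]
pos 50 'a': at 1 (fail-walked)
pos 51 'c': at 2
pos 52 'b': at 3  ** P0@[50:52]
pos 53 'c': at 8 (fail-walked)
pos 54 'c': at 8 (fail-walked)
pos 55 'b': at 11 (fail-walked)
pos 56 'd': at 0 (fail-walked)
pos 57 'b': at 11
pos 58 'd': at 0 (fail-walked)

Result: [[5,2],[7,0],[11,4],[14,2],[17,6],[24,4],[27,6],[30,0],[34,5],[34,6],[47,3],[49,6],[52,0]]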